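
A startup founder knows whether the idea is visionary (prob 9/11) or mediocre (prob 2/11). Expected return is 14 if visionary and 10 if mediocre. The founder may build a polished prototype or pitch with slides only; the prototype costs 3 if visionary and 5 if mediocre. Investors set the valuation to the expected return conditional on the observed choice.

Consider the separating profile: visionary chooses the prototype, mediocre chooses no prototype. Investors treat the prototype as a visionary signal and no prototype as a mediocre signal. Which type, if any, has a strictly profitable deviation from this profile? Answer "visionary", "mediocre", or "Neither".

Neither

The prototype pays 14; no prototype pays 10.
visionary: assigned the prototype, nets 14 − 3 = 11; deviating to no prototype nets 10.
mediocre: assigned no prototype, nets 10; deviating to the prototype nets 14 − 5 = 9.
Both types strictly prefer their assigned action; no profitable deviation.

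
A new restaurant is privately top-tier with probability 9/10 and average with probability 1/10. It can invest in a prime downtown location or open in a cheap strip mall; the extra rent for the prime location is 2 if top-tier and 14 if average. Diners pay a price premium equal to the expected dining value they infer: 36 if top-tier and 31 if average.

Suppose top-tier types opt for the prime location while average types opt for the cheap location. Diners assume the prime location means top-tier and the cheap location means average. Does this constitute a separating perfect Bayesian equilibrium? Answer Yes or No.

Yes

Under these beliefs, the prime location earns price premium 36 and the cheap location earns price premium 31.
top-tier: the prime location nets 36 − 2 = 34; the cheap location nets 31. top-tier prefers the prime location.
average: the prime location nets 36 − 14 = 22; the cheap location nets 31. average prefers the cheap location.
Neither type deviates, so the separating profile is an equilibrium.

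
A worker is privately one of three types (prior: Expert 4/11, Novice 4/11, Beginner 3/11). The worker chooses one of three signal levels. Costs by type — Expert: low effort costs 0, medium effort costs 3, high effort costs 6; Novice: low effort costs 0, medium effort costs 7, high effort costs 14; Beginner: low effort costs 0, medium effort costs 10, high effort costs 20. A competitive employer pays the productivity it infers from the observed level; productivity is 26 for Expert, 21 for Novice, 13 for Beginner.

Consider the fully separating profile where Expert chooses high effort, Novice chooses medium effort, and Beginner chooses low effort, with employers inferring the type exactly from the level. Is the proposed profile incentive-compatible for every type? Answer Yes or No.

Yes

Separating wages: high effort → 26, medium effort → 21, low effort → 13.
Expert (assigned high effort): low effort: 13 − 0 = 13; medium effort: 21 − 3 = 18; high effort: 26 − 6 = 20. Expert stays.
Novice (assigned medium effort): low effort: 13 − 0 = 13; medium effort: 21 − 7 = 14; high effort: 26 − 14 = 12. Novice stays.
Beginner (assigned low effort): low effort: 13 − 0 = 13; medium effort: 21 − 10 = 11; high effort: 26 − 20 = 6. Beginner stays.
Every type prefers its assigned level; separation holds.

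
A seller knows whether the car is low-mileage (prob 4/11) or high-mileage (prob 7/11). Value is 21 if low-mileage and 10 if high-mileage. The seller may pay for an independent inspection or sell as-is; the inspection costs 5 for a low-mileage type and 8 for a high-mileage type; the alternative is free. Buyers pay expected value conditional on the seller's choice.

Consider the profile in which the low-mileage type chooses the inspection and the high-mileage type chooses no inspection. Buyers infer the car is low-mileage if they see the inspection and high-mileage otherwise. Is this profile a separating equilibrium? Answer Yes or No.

No

Under these beliefs, the inspection earns price 21 and no inspection earns price 10.
low-mileage: the inspection nets 21 − 5 = 16; no inspection nets 10. low-mileage prefers the inspection.
high-mileage: the inspection nets 21 − 8 = 13; no inspection nets 10. high-mileage would deviate to the inspection.
high-mileage has a profitable deviation, so the profile is not an equilibrium.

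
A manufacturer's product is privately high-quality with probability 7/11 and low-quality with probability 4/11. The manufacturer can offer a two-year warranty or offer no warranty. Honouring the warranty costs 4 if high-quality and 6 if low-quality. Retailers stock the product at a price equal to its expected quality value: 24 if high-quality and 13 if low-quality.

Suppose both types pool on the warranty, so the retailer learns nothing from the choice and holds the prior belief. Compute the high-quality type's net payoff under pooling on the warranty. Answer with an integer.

16

Pooled price = 7/11·24 + 4/11·13 = 20.
high-quality pays cost 4 for the warranty, so net payoff = 20 − 4 = 16.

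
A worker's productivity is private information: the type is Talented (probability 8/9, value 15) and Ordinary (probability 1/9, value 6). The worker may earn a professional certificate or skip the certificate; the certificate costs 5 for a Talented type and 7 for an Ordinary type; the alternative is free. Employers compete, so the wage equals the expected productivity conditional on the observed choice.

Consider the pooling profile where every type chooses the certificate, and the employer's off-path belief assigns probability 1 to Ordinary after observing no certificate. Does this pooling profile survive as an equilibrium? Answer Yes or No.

On path, the employer holds the prior and pays 8/9·15 + 1/9·6 = 14. Off path (no certificate), believing Ordinary, it pays 6.
Talented: the certificate nets 14 − 5 = 9; no certificate nets 6. Talented stays.
Ordinary: the certificate nets 14 − 7 = 7; no certificate nets 6. Ordinary stays.
No type deviates, so pooling is sustained.

Yes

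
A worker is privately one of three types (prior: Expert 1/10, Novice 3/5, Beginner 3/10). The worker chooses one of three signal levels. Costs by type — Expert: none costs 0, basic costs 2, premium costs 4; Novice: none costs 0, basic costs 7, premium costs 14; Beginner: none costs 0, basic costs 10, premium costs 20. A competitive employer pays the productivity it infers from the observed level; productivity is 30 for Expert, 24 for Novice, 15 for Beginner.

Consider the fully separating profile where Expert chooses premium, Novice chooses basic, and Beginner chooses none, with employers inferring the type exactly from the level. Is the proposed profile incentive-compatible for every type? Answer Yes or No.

Yes

Separating wages: premium → 30, basic → 24, none → 15.
Expert (assigned premium): none: 15 − 0 = 15; basic: 24 − 2 = 22; premium: 30 − 4 = 26. Expert stays.
Novice (assigned basic): none: 15 − 0 = 15; basic: 24 − 7 = 17; premium: 30 − 14 = 16. Novice stays.
Beginner (assigned none): none: 15 − 0 = 15; basic: 24 − 10 = 14; premium: 30 − 20 = 10. Beginner stays.
Every type prefers its assigned level; separation holds.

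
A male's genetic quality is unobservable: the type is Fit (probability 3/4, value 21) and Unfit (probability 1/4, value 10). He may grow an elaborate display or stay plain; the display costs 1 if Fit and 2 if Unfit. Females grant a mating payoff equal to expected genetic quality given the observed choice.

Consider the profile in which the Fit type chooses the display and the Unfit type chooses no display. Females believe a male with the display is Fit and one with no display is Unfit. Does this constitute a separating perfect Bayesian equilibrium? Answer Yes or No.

Under these beliefs, the display earns mating payoff 21 and no display earns mating payoff 10.
Fit: the display nets 21 − 1 = 20; no display nets 10. Fit prefers the display.
Unfit: the display nets 21 − 2 = 19; no display nets 10. Unfit would deviate to the display.
Unfit has a profitable deviation, so the profile is not an equilibrium.

No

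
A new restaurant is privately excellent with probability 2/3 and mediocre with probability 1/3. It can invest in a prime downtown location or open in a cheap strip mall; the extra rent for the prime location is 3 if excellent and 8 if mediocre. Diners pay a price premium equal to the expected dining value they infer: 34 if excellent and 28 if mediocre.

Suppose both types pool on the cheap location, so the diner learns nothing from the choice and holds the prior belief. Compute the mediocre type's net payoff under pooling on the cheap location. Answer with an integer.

Pooled price premium = 2/3·34 + 1/3·28 = 32.
mediocre pays no cost for the cheap location, so net payoff = 32.

32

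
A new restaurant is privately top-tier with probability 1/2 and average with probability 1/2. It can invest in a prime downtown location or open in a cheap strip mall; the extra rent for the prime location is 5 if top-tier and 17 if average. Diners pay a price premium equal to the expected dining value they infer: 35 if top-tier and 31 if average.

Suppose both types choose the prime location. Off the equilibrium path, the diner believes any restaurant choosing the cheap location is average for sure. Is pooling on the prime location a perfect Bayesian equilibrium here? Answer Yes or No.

No

On path, the diner holds the prior and pays 1/2·35 + 1/2·31 = 33. Off path (the cheap location), believing average, it pays 31.
top-tier: the prime location nets 33 − 5 = 28; the cheap location nets 31. top-tier would deviate.
average: the prime location nets 33 − 17 = 16; the cheap location nets 31. average would deviate.
A type deviates, so pooling fails.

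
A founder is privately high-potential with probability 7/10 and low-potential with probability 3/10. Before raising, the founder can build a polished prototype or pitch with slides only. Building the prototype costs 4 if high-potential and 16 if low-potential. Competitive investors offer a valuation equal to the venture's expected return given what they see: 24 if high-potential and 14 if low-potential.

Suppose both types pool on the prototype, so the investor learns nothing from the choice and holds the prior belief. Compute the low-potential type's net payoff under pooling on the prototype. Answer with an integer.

Pooled valuation = 7/10·24 + 3/10·14 = 21.
low-potential pays cost 16 for the prototype, so net payoff = 21 − 16 = 5.

5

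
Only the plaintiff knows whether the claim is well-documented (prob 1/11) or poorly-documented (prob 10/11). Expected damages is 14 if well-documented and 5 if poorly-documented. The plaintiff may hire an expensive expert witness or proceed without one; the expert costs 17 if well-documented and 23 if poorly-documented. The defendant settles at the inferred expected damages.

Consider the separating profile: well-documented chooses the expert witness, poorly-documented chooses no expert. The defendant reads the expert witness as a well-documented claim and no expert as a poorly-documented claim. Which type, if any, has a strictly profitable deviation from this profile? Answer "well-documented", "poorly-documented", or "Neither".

well-documented

The expert witness pays 14; no expert pays 5.
well-documented: assigned the expert witness, nets 14 − 17 = -3; deviating to no expert nets 5.
poorly-documented: assigned no expert, nets 5; deviating to the expert witness nets 14 − 23 = -9.
The well-documented type gains 8 by deviating.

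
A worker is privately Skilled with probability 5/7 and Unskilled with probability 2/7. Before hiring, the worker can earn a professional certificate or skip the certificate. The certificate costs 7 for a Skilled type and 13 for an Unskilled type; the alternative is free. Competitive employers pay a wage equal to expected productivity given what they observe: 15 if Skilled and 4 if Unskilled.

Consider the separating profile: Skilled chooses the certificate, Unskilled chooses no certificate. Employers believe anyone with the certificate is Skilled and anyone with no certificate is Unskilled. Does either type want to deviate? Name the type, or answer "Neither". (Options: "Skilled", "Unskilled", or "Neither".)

Neither

The certificate pays 15; no certificate pays 4.
Skilled: assigned the certificate, nets 15 − 7 = 8; deviating to no certificate nets 4.
Unskilled: assigned no certificate, nets 4; deviating to the certificate nets 15 − 13 = 2.
Both types strictly prefer their assigned action; no profitable deviation.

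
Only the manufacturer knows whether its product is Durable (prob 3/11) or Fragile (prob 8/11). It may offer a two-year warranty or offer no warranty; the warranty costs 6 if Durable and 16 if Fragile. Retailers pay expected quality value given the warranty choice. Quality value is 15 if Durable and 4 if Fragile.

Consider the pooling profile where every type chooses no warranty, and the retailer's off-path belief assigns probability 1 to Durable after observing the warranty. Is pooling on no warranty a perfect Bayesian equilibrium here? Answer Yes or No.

On path, the retailer holds the prior and pays 3/11·15 + 8/11·4 = 7. Off path (the warranty), believing Durable, it pays 15.
Durable: no warranty nets 7; the warranty nets 15 − 6 = 9. Durable would deviate.
Fragile: no warranty nets 7; the warranty nets 15 − 16 = -1. Fragile stays.
A type deviates, so pooling fails.

No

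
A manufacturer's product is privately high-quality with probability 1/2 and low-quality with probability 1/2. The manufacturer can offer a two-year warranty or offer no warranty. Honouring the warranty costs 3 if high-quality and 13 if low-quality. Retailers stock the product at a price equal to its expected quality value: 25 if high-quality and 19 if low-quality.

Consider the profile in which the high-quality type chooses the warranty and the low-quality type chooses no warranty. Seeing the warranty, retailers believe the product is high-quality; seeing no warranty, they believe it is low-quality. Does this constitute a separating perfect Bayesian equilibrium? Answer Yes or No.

Under these beliefs, the warranty earns price 25 and no warranty earns price 19.
high-quality: the warranty nets 25 − 3 = 22; no warranty nets 19. high-quality prefers the warranty.
low-quality: the warranty nets 25 − 13 = 12; no warranty nets 19. low-quality prefers no warranty.
Neither type deviates, so the separating profile is an equilibrium.

Yes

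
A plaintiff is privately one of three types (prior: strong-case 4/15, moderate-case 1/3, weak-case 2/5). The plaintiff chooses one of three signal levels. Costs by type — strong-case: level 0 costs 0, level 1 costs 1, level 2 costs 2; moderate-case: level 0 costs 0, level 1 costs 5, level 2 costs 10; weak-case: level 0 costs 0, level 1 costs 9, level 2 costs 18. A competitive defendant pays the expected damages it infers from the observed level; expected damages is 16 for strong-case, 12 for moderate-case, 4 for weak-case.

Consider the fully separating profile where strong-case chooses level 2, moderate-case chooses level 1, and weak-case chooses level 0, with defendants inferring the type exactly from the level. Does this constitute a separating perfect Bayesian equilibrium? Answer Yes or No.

Yes

Separating settlements: level 2 → 16, level 1 → 12, level 0 → 4.
strong-case (assigned level 2): level 0: 4 − 0 = 4; level 1: 12 − 1 = 11; level 2: 16 − 2 = 14. strong-case stays.
moderate-case (assigned level 1): level 0: 4 − 0 = 4; level 1: 12 − 5 = 7; level 2: 16 − 10 = 6. moderate-case stays.
weak-case (assigned level 0): level 0: 4 − 0 = 4; level 1: 12 − 9 = 3; level 2: 16 − 18 = -2. weak-case stays.
Every type prefers its assigned level; separation holds.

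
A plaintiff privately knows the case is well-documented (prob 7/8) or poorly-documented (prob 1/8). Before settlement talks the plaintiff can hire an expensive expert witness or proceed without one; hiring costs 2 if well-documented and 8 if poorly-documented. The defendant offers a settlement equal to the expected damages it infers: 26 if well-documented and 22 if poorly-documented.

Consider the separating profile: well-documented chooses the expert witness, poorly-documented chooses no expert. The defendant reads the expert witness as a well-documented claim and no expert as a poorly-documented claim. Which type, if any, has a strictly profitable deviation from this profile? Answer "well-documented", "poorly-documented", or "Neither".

Neither

The expert witness pays 26; no expert pays 22.
well-documented: assigned the expert witness, nets 26 − 2 = 24; deviating to no expert nets 22.
poorly-documented: assigned no expert, nets 22; deviating to the expert witness nets 26 − 8 = 18.
Both types strictly prefer their assigned action; no profitable deviation.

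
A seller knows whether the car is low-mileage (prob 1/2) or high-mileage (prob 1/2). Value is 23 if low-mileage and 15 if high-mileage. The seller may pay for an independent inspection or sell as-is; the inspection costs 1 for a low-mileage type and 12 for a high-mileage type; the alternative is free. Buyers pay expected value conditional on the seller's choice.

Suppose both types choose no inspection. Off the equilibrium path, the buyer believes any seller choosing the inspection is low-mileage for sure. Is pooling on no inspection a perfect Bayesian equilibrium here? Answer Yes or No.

On path, the buyer holds the prior and pays 1/2·23 + 1/2·15 = 19. Off path (the inspection), believing low-mileage, it pays 23.
low-mileage: no inspection nets 19; the inspection nets 23 − 1 = 22. low-mileage would deviate.
high-mileage: no inspection nets 19; the inspection nets 23 − 12 = 11. high-mileage stays.
A type deviates, so pooling fails.

No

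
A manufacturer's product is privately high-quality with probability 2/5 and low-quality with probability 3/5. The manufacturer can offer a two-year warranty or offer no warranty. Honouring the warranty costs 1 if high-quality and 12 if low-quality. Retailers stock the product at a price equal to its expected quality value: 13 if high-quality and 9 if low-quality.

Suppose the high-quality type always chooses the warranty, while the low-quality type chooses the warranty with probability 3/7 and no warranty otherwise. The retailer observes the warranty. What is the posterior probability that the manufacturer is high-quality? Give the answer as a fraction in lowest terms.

P(the warranty) = (2/5)·1 + (3/5)·(3/7) = 23/35.
By Bayes' rule, P(high-quality | the warranty) = (2/5) / (23/35) = 14/23.

14/23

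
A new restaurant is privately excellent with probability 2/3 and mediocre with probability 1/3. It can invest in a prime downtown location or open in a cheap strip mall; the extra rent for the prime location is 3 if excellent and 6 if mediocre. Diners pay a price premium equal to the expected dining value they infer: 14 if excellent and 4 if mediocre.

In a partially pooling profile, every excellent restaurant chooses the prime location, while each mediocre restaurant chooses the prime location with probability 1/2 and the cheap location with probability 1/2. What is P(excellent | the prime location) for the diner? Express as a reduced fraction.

4/5

P(the prime location) = (2/3)·1 + (1/3)·(1/2) = 5/6.
By Bayes' rule, P(excellent | the prime location) = (2/3) / (5/6) = 4/5.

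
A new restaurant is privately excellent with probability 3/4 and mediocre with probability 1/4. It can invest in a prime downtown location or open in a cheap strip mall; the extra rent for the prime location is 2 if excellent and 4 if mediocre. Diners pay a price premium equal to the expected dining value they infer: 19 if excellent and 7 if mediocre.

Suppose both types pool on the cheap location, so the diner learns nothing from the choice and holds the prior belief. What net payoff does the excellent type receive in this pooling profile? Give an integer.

Pooled price premium = 3/4·19 + 1/4·7 = 16.
excellent pays no cost for the cheap location, so net payoff = 16.

16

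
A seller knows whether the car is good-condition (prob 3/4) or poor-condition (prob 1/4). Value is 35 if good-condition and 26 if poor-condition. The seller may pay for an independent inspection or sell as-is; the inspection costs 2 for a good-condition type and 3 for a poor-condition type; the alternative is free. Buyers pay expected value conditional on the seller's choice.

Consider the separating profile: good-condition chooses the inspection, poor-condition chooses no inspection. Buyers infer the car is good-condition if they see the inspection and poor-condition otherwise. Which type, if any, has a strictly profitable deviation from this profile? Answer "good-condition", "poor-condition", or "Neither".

The inspection pays 35; no inspection pays 26.
good-condition: assigned the inspection, nets 35 − 2 = 33; deviating to no inspection nets 26.
poor-condition: assigned no inspection, nets 26; deviating to the inspection nets 35 − 3 = 32.
The poor-condition type gains 6 by deviating.

poor-condition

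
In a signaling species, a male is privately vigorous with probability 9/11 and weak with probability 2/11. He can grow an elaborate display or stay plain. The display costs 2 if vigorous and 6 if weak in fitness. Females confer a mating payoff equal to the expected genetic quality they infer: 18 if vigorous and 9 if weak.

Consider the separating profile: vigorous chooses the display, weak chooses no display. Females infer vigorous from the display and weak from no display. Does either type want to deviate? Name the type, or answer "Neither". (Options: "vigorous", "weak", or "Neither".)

The display pays 18; no display pays 9.
vigorous: assigned the display, nets 18 − 2 = 16; deviating to no display nets 9.
weak: assigned no display, nets 9; deviating to the display nets 18 − 6 = 12.
The weak type gains 3 by deviating.

weak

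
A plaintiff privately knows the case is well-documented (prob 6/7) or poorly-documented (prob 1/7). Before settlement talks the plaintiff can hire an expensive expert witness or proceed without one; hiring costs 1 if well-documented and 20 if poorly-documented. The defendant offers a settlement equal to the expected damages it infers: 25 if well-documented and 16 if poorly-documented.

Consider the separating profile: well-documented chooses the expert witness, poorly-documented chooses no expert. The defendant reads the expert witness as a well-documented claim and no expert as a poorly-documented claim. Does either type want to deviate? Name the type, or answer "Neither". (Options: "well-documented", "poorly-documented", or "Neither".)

The expert witness pays 25; no expert pays 16.
well-documented: assigned the expert witness, nets 25 − 1 = 24; deviating to no expert nets 16.
poorly-documented: assigned no expert, nets 16; deviating to the expert witness nets 25 − 20 = 5.
Both types strictly prefer their assigned action; no profitable deviation.

Neither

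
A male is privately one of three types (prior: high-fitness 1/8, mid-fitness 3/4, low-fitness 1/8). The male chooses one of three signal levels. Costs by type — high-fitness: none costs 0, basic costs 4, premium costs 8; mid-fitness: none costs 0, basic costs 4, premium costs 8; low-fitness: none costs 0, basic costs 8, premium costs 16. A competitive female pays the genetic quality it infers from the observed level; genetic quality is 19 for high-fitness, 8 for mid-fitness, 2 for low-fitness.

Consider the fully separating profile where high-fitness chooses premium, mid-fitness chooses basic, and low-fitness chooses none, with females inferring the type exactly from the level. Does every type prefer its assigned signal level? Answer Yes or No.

Separating mating payoffs: premium → 19, basic → 8, none → 2.
high-fitness (assigned premium): none: 2 − 0 = 2; basic: 8 − 4 = 4; premium: 19 − 8 = 11. high-fitness stays.
mid-fitness (assigned basic): none: 2 − 0 = 2; basic: 8 − 4 = 4; premium: 19 − 8 = 11. mid-fitness prefers premium.
low-fitness (assigned none): none: 2 − 0 = 2; basic: 8 − 8 = 0; premium: 19 − 16 = 3. low-fitness prefers premium.
At least one type deviates; the separating profile fails.

No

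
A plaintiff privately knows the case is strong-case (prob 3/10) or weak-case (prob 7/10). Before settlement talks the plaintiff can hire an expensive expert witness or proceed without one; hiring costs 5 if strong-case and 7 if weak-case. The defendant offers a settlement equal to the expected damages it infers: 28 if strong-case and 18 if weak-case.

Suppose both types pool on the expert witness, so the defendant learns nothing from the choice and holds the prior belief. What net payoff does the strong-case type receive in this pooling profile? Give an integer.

Pooled settlement = 3/10·28 + 7/10·18 = 21.
strong-case pays cost 5 for the expert witness, so net payoff = 21 − 5 = 16.

16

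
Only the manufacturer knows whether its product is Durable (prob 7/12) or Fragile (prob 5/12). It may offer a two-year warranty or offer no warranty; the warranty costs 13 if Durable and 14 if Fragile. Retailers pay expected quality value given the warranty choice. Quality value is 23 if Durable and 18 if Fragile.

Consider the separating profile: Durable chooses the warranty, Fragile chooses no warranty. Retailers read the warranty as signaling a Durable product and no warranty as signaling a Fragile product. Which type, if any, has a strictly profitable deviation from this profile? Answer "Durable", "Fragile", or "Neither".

The warranty pays 23; no warranty pays 18.
Durable: assigned the warranty, nets 23 − 13 = 10; deviating to no warranty nets 18.
Fragile: assigned no warranty, nets 18; deviating to the warranty nets 23 − 14 = 9.
The Durable type gains 8 by deviating.

Durable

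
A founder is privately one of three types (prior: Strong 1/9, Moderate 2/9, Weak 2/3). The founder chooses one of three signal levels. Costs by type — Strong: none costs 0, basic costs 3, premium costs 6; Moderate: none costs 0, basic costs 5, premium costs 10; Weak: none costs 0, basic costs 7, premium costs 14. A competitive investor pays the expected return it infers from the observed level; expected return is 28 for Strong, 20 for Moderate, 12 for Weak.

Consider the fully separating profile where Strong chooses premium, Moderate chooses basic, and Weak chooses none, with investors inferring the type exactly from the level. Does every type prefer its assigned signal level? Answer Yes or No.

Separating valuations: premium → 28, basic → 20, none → 12.
Strong (assigned premium): none: 12 − 0 = 12; basic: 20 − 3 = 17; premium: 28 − 6 = 22. Strong stays.
Moderate (assigned basic): none: 12 − 0 = 12; basic: 20 − 5 = 15; premium: 28 − 10 = 18. Moderate prefers premium.
Weak (assigned none): none: 12 − 0 = 12; basic: 20 − 7 = 13; premium: 28 − 14 = 14. Weak prefers premium.
At least one type deviates; the separating profile fails.

No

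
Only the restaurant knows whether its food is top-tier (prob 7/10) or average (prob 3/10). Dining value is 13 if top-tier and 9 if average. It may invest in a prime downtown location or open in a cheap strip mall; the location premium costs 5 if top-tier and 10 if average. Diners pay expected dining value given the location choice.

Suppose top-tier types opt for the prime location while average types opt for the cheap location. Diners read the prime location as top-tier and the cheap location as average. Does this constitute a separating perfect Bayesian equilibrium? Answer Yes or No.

No

Under these beliefs, the prime location earns price premium 13 and the cheap location earns price premium 9.
top-tier: the prime location nets 13 − 5 = 8; the cheap location nets 9. top-tier would deviate to the cheap location.
average: the prime location nets 13 − 10 = 3; the cheap location nets 9. average prefers the cheap location.
top-tier has a profitable deviation, so the profile is not an equilibrium.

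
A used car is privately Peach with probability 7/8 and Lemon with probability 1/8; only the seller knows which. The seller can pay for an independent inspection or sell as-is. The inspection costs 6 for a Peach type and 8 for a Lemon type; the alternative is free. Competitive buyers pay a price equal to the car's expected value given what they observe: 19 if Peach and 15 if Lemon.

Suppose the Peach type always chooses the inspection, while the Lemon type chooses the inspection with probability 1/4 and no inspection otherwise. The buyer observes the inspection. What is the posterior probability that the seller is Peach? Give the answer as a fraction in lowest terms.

28/29

P(the inspection) = (7/8)·1 + (1/8)·(1/4) = 29/32.
By Bayes' rule, P(Peach | the inspection) = (7/8) / (29/32) = 28/29.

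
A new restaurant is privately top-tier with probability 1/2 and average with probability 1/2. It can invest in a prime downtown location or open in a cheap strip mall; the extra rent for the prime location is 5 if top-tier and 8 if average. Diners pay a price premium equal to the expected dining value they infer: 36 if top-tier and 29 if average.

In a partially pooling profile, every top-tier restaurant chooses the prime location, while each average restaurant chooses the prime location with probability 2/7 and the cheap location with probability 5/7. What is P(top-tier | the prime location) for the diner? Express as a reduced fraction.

P(the prime location) = (1/2)·1 + (1/2)·(2/7) = 9/14.
By Bayes' rule, P(top-tier | the prime location) = (1/2) / (9/14) = 7/9.

7/9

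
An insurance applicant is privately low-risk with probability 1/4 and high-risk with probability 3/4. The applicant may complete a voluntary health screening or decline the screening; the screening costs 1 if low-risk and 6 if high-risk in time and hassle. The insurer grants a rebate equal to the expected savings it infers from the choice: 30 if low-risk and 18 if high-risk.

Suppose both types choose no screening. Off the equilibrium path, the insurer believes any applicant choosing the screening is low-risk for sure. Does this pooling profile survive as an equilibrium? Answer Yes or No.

On path, the insurer holds the prior and pays 1/4·30 + 3/4·18 = 21. Off path (the screening), believing low-risk, it pays 30.
low-risk: no screening nets 21; the screening nets 30 − 1 = 29. low-risk would deviate.
high-risk: no screening nets 21; the screening nets 30 − 6 = 24. high-risk would deviate.
A type deviates, so pooling fails.

No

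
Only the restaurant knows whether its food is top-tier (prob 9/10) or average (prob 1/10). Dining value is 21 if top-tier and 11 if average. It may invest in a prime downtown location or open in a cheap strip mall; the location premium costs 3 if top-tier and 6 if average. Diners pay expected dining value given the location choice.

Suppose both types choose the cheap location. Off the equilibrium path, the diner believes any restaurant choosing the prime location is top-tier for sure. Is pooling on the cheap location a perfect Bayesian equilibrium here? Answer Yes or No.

Yes

On path, the diner holds the prior and pays 9/10·21 + 1/10·11 = 20. Off path (the prime location), believing top-tier, it pays 21.
top-tier: the cheap location nets 20; the prime location nets 21 − 3 = 18. top-tier stays.
average: the cheap location nets 20; the prime location nets 21 − 6 = 15. average stays.
No type deviates, so pooling is sustained.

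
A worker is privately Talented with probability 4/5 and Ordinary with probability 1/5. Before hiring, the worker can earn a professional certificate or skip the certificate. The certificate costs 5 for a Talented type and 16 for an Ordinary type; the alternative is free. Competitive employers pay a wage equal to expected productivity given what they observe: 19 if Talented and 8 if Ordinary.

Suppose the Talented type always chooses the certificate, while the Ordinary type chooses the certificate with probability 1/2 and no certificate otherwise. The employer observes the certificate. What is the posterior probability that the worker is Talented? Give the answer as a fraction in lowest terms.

P(the certificate) = (4/5)·1 + (1/5)·(1/2) = 9/10.
By Bayes' rule, P(Talented | the certificate) = (4/5) / (9/10) = 8/9.

8/9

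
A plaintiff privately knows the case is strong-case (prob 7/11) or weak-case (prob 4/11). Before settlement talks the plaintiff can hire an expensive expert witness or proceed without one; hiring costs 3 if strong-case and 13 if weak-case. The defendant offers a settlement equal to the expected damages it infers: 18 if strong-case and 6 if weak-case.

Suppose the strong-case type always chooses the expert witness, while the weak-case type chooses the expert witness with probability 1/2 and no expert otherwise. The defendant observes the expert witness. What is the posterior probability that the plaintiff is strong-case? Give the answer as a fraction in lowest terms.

P(the expert witness) = (7/11)·1 + (4/11)·(1/2) = 9/11.
By Bayes' rule, P(strong-case | the expert witness) = (7/11) / (9/11) = 7/9.

7/9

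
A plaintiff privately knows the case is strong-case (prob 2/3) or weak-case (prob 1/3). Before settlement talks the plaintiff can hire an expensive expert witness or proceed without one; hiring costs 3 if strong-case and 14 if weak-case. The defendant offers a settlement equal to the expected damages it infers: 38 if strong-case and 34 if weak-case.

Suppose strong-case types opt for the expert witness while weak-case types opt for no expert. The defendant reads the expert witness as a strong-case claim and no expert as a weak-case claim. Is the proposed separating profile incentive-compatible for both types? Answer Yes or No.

Under these beliefs, the expert witness earns settlement 38 and no expert earns settlement 34.
strong-case: the expert witness nets 38 − 3 = 35; no expert nets 34. strong-case prefers the expert witness.
weak-case: the expert witness nets 38 − 14 = 24; no expert nets 34. weak-case prefers no expert.
Neither type deviates, so the separating profile is an equilibrium.

Yes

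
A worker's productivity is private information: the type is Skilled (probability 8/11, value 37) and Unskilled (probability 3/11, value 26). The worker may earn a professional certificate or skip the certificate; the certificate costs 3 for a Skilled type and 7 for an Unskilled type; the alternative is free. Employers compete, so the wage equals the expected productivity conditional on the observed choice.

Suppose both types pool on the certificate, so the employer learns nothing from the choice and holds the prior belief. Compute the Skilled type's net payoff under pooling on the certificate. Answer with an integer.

31

Pooled wage = 8/11·37 + 3/11·26 = 34.
Skilled pays cost 3 for the certificate, so net payoff = 34 − 3 = 31.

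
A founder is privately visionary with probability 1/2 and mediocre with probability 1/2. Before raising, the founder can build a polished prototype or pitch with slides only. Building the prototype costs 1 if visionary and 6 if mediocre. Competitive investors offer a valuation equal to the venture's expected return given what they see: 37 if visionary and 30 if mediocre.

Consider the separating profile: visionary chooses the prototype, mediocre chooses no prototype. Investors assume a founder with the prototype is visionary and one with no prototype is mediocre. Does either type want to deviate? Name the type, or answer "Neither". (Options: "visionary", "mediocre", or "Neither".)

The prototype pays 37; no prototype pays 30.
visionary: assigned the prototype, nets 37 − 1 = 36; deviating to no prototype nets 30.
mediocre: assigned no prototype, nets 30; deviating to the prototype nets 37 − 6 = 31.
The mediocre type gains 1 by deviating.

mediocre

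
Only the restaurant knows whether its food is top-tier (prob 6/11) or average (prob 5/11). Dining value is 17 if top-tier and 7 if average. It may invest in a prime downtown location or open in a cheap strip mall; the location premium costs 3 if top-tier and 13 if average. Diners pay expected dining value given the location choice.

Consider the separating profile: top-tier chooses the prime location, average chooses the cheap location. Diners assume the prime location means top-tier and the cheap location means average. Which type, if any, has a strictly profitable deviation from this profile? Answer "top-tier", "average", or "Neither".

The prime location pays 17; the cheap location pays 7.
top-tier: assigned the prime location, nets 17 − 3 = 14; deviating to the cheap location nets 7.
average: assigned the cheap location, nets 7; deviating to the prime location nets 17 − 13 = 4.
Both types strictly prefer their assigned action; no profitable deviation.

Neither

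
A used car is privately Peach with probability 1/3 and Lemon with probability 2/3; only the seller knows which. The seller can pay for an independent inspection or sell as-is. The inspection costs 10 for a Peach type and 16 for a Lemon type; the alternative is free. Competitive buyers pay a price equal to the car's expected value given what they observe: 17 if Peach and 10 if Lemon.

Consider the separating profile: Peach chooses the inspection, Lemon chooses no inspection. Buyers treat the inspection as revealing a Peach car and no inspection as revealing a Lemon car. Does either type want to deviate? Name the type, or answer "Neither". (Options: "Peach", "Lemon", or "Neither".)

Peach

The inspection pays 17; no inspection pays 10.
Peach: assigned the inspection, nets 17 − 10 = 7; deviating to no inspection nets 10.
Lemon: assigned no inspection, nets 10; deviating to the inspection nets 17 − 16 = 1.
The Peach type gains 3 by deviating.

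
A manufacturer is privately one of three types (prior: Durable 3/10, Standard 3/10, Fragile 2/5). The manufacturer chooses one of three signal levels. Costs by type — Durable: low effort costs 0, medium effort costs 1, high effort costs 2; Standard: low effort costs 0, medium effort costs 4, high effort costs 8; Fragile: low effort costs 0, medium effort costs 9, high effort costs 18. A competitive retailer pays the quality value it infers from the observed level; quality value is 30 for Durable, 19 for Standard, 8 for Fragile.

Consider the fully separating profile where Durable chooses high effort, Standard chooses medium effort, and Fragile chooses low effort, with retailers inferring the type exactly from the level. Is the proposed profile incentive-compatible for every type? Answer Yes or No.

Separating prices: high effort → 30, medium effort → 19, low effort → 8.
Durable (assigned high effort): low effort: 8 − 0 = 8; medium effort: 19 − 1 = 18; high effort: 30 − 2 = 28. Durable stays.
Standard (assigned medium effort): low effort: 8 − 0 = 8; medium effort: 19 − 4 = 15; high effort: 30 − 8 = 22. Standard prefers high effort.
Fragile (assigned low effort): low effort: 8 − 0 = 8; medium effort: 19 − 9 = 10; high effort: 30 − 18 = 12. Fragile prefers high effort.
At least one type deviates; the separating profile fails.

No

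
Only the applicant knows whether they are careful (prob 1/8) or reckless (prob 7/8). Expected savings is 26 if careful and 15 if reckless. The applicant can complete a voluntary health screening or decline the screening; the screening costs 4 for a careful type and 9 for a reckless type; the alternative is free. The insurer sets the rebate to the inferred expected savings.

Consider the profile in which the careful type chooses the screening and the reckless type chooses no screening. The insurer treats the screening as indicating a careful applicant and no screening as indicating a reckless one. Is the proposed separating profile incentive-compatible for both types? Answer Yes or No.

Under these beliefs, the screening earns rebate 26 and no screening earns rebate 15.
careful: the screening nets 26 − 4 = 22; no screening nets 15. careful prefers the screening.
reckless: the screening nets 26 − 9 = 17; no screening nets 15. reckless would deviate to the screening.
reckless has a profitable deviation, so the profile is not an equilibrium.

No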